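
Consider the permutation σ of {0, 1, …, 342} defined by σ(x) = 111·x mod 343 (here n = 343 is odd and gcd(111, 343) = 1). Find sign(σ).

Start at x=153: 153 → 176 → 328 → 50 → 62 → 22 → 41 → … (one orbit).
Cycle type of π: 98×3 + 14×3 + 2×3 + 1; total 10 cycles.
sign(π) = (−1)^{n − #cycles} = (−1)^{343−10} = (−1)^333 = -1.

-1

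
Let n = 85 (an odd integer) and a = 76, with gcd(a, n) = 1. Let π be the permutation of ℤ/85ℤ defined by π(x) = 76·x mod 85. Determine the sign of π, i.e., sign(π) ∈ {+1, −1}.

Start at x=1: 1 → 76 → 81 → 36 → 16 → 26 → 21 → … (one orbit).
Cycle type of π: 8×10 + 1×5; total 15 cycles.
Σ(ℓ_i−1) = 85−15 = 70; sign = (−1)^70 = +1.
Check: (76/85) = +1 by Zolotarev.

+1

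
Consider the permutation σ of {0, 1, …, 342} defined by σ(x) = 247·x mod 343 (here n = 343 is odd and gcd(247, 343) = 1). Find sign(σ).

Start at x=149: 149 → 102 → 155 → 212 → 228 → 64 → 30 → … (one orbit).
7 cycles of lengths [147, 147, 21, 21, 3, 3, 1].
n − c = 343 − 7 = 336; sign = (−1)^336 = +1.
The Jacobi symbol (247|343) = +1 (Zolotarev) agrees.

+1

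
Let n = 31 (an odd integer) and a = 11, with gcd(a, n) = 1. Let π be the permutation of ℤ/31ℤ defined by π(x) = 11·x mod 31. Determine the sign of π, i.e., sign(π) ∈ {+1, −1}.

Trace 27: π^k(27) = [27, 18, 12, 8, 26, 7, 15] for k=0..6.
The orbit structure of x ↦ 11x mod 31: 2 orbits of sizes [30, 1].
n − c = 31 − 2 = 29; sign = (−1)^29 = -1.
The Jacobi symbol (11|31) = -1 (Zolotarev) agrees.

-1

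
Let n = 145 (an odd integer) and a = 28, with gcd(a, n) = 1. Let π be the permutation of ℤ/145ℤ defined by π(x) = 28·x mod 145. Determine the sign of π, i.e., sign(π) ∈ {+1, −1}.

Orbit of 59 under x↦28x: [59, 57, 1, 28]… (length divides ord_145(28)).
Cycle type of π: 4×29 + 2×14 + 1; total 44 cycles.
Σ(ℓ_i−1) = 145−44 = 101; sign = (−1)^101 = -1.
(28|145)_J = -1 (Zolotarev's lemma cross-check).

-1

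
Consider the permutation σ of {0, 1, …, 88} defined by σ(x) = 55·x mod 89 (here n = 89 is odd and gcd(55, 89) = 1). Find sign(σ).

Orbit of 88 under x↦55x: [88, 34, 1, 55]… (length divides ord_89(55)).
Cycle lengths of π_55 on ℤ/89ℤ: [4, 4, 4, 4, 4, 4, 4, 4, 4, 4, 4, 4, 4, 4, 4, 4, 4, 4, 4, 4, 4, 4, 1]; 23 cycles in total.
23 cycles on 89: each ℓ→(−1)^(ℓ−1), product (−1)^66 = +1.
Zolotarev: (55|89) = +1, matching the cycle-count sign.

+1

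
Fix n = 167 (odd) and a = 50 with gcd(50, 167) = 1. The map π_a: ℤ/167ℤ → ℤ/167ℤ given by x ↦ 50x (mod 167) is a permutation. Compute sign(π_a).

Start at x=31: 31 → 47 → 12 → 99 → 107 → 6 → 133 → … (one orbit).
Cycle lengths of π_50 on ℤ/167ℤ: [83, 83, 1]; 3 cycles in total.
With 3 cycles on 167 points, sign = (−1)^{167−3} = +1.

+1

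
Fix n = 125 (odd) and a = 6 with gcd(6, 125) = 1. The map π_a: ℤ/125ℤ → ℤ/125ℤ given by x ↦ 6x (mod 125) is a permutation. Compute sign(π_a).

+1

Trace 6: π^k(6) = [6, 36, 91, 46, 26, 31, 61] for k=0..6.
The orbit structure of x ↦ 6x mod 125: 13 orbits of sizes [25, 25, 25, 25, 5, 5, 5, 5, 1, 1, 1, 1, 1].
125 − 13 = 112 transpositions; sign(π) = (−1)^112 = +1.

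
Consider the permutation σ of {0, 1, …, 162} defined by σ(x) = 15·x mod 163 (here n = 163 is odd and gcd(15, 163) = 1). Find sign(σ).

Trace 87: π^k(87) = [87, 1, 15, 62, 115, 95, 121] for k=0..6.
Decompose π into cycles: lengths [81, 81, 1] (3 cycles, including the fixed point 0).
163 − 3 = 160 transpositions; sign(π) = (−1)^160 = +1.

+1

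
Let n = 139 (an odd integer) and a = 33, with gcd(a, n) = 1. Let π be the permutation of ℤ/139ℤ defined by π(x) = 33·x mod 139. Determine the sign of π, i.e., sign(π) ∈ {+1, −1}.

-1

Orbit of 10 under x↦33x: [10, 52, 48, 55, 8, 125, 94]… (length divides ord_139(33)).
π_33 has 4 disjoint cycles with lengths [46, 46, 46, 1] on {0,…,138}.
Σ(ℓ_i−1) = 139−4 = 135; sign = (−1)^135 = -1.
The Jacobi symbol (33|139) = -1 (Zolotarev) agrees.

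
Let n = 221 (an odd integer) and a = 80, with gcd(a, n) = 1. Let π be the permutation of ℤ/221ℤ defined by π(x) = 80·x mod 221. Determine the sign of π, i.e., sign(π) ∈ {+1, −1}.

+1

Trace 168: π^k(168) = [168, 180, 35, 148, 127, 215, 183] for k=0..6.
Cycle type of π: 48×4 + 16 + 12 + 1; total 7 cycles.
7 cycles on 221: each ℓ→(−1)^(ℓ−1), product (−1)^214 = +1.
Check: (80/221) = +1 by Zolotarev.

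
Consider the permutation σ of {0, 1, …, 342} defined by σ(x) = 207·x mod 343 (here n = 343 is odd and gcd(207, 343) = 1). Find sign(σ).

Trace 86: π^k(86) = [86, 309, 165, 198, 169, 340, 65] for k=0..6.
Cycle lengths of π_207 on ℤ/343ℤ: [147, 147, 21, 21, 3, 3, 1]; 7 cycles in total.
343 − 7 = 336 transpositions; sign(π) = (−1)^336 = +1.
The Jacobi symbol (207|343) = +1 (Zolotarev) agrees.

+1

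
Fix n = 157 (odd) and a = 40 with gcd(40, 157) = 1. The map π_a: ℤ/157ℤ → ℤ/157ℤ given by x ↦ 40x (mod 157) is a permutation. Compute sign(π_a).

Start at x=130: 130 → 19 → 132 → 99 → 35 → 144 → 108 → … (one orbit).
The orbit structure of x ↦ 40x mod 157: 5 orbits of sizes [39, 39, 39, 39, 1].
157 − 5 = 152 transpositions; sign(π) = (−1)^152 = +1.

+1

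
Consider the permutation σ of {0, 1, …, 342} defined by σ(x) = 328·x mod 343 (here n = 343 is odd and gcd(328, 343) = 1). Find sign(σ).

-1

Start at x=176: 176 → 104 → 155 → 76 → 232 → 293 → 64 → … (one orbit).
10 cycles of lengths [98, 98, 98, 14, 14, 14, 2, 2, 2, 1].
10 cycles on 343: each ℓ→(−1)^(ℓ−1), product (−1)^333 = -1.
(328|343)_J = -1 (Zolotarev's lemma cross-check).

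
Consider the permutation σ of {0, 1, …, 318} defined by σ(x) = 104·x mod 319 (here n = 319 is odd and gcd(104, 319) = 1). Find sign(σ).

-1

Orbit of 146 under x↦104x: [146, 191, 86, 12, 291, 278, 202]… (length divides ord_319(104)).
Cycle lengths of π_104 on ℤ/319ℤ: [20, 20, 20, 20, 20, 20, 20, 20, 20, 20, 20, 20, 20, 20, 5, 5, 4, 4, 4, 4, 4, 4, 4, 1]; 24 cycles in total.
With 24 cycles on 319 points, sign = (−1)^{319−24} = -1.
Check: (104/319) = -1 by Zolotarev.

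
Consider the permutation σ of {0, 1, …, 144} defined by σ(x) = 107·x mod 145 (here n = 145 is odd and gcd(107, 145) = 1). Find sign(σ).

-1

Trace 123: π^k(123) = [123, 111, 132, 59, 78, 81, 112] for k=0..6.
10 cycles of lengths [28, 28, 28, 28, 7, 7, 7, 7, 4, 1].
Σ(ℓ_i−1) = 145−10 = 135; sign = (−1)^135 = -1.
Zolotarev: (107|145) = -1, matching the cycle-count sign.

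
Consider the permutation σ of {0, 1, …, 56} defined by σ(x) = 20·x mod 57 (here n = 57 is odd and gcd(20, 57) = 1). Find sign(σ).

-1

Trace 1: π^k(1) = [1, 20] for k=0..1.
38 cycles of lengths [2, 2, 2, 2, 2, 2, 2, 2, 2, 2, 2, 2, 2, 2, 2, 2, 2, 2, 2, 1, 1, 1, 1, 1, 1, 1, 1, 1, 1, 1, 1, 1, 1, 1, 1, 1, 1, 1].
Σ(ℓ_i−1) = 57−38 = 19; sign = (−1)^19 = -1.
Via Zolotarev, sign(π_{20}) = (20|57) = -1.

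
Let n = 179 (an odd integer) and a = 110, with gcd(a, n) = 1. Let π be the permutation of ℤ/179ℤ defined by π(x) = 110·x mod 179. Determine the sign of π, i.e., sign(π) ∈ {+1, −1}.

Orbit of 135 under x↦110x: [135, 172, 125, 146, 129, 49, 20]… (length divides ord_179(110)).
Cycle type of π: 89×2 + 1; total 3 cycles.
sign(π) = (−1)^{n − #cycles} = (−1)^{179−3} = (−1)^176 = +1.

+1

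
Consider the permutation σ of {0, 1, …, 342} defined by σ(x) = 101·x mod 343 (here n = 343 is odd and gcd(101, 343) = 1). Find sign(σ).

-1

Trace 221: π^k(221) = [221, 26, 225, 87, 212, 146, 340] for k=0..6.
4 cycles of lengths [294, 42, 6, 1].
343 − 4 = 339 transpositions; sign(π) = (−1)^339 = -1.
Zolotarev: (101|343) = -1, matching the cycle-count sign.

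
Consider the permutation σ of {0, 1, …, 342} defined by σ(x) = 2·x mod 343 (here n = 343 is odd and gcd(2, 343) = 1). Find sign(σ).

+1

Orbit of 254 under x↦2x: [254, 165, 330, 317, 291, 239, 135]… (length divides ord_343(2)).
The orbit structure of x ↦ 2x mod 343: 7 orbits of sizes [147, 147, 21, 21, 3, 3, 1].
n − c = 343 − 7 = 336; sign = (−1)^336 = +1.
Check: (2/343) = +1 by Zolotarev.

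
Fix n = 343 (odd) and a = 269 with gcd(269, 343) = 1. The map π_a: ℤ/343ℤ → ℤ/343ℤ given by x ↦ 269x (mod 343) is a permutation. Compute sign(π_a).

-1

Trace 10: π^k(10) = [10, 289, 223, 305, 68, 113, 213] for k=0..6.
π_269 has 4 disjoint cycles with lengths [294, 42, 6, 1] on {0,…,342}.
sign(π) = (−1)^{n − #cycles} = (−1)^{343−4} = (−1)^339 = -1.
Check: (269/343) = -1 by Zolotarev.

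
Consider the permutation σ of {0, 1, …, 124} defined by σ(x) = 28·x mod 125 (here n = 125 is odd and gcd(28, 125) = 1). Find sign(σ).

Trace 62: π^k(62) = [62, 111, 108, 24, 47, 66, 98] for k=0..6.
Cycle lengths of π_28 on ℤ/125ℤ: [100, 20, 4, 1]; 4 cycles in total.
Σ(ℓ_i−1) = 125−4 = 121; sign = (−1)^121 = -1.
Via Zolotarev, sign(π_{28}) = (28|125) = -1.

-1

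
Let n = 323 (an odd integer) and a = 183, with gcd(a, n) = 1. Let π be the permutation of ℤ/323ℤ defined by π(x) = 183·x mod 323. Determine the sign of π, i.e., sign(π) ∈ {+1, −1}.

Orbit of 208 under x↦183x: [208, 273, 217, 305, 259, 239, 132]… (length divides ord_323(183)).
Cycle lengths of π_183 on ℤ/323ℤ: [12, 12, 12, 12, 12, 12, 12, 12, 12, 12, 12, 12, 12, 12, 12, 12, 12, 12, 12, 12, 12, 12, 12, 12, 6, 6, 6, 4, 4, 4, 4, 1]; 32 cycles in total.
Σ(ℓ_i−1) = 323−32 = 291; sign = (−1)^291 = -1.

-1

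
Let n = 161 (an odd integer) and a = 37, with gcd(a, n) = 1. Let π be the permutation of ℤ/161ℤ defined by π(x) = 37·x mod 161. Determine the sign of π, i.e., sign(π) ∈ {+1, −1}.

-1

Trace 16: π^k(16) = [16, 109, 8, 135, 4, 148, 2] for k=0..6.
6 cycles of lengths [66, 66, 22, 3, 3, 1].
6 cycles on 161: each ℓ→(−1)^(ℓ−1), product (−1)^155 = -1.
Zolotarev: (37|161) = -1, matching the cycle-count sign.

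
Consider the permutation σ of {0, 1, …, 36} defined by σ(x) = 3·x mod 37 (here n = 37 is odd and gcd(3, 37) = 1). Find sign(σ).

Start at x=33: 33 → 25 → 1 → 3 → 9 → 27 → 7 → … (one orbit).
Decompose π into cycles: lengths [18, 18, 1] (3 cycles, including the fixed point 0).
With 3 cycles on 37 points, sign = (−1)^{37−3} = +1.
Via Zolotarev, sign(π_{3}) = (3|37) = +1.

+1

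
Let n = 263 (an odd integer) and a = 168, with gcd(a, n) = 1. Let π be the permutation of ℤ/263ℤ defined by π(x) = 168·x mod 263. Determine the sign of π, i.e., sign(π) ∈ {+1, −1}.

Orbit of 167 under x↦168x: [167, 178, 185, 46, 101, 136, 230]… (length divides ord_263(168)).
2 cycles of lengths [262, 1].
sign(π) = (−1)^{n − #cycles} = (−1)^{263−2} = (−1)^261 = -1.
(168|263)_J = -1 (Zolotarev's lemma cross-check).

-1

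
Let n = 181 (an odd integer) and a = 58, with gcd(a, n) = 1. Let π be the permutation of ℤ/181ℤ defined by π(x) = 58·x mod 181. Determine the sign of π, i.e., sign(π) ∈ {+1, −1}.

Orbit of 102 under x↦58x: [102, 124, 133, 112, 161, 107, 52]… (length divides ord_181(58)).
2 cycles of lengths [180, 1].
sign(π) = (−1)^{n − #cycles} = (−1)^{181−2} = (−1)^179 = -1.
Via Zolotarev, sign(π_{58}) = (58|181) = -1.

-1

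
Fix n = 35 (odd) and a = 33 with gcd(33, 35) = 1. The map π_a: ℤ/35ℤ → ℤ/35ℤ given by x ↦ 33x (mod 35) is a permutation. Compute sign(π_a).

Trace 29: π^k(29) = [29, 12, 11, 13, 9, 17, 1] for k=0..6.
Cycle lengths of π_33 on ℤ/35ℤ: [12, 12, 6, 4, 1]; 5 cycles in total.
35 − 5 = 30 transpositions; sign(π) = (−1)^30 = +1.
The Jacobi symbol (33|35) = +1 (Zolotarev) agrees.

+1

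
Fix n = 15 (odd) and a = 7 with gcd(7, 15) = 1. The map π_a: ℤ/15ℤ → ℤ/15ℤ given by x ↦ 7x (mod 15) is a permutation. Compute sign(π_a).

Trace 7: π^k(7) = [7, 4, 13, 1] for k=0..3.
Decompose π into cycles: lengths [4, 4, 4, 1, 1, 1] (6 cycles, including the fixed point 0).
With 6 cycles on 15 points, sign = (−1)^{15−6} = -1.

-1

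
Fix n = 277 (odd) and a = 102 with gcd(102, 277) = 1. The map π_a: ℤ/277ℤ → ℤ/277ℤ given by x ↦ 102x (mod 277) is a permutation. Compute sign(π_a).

+1

Start at x=66: 66 → 84 → 258 → 1 → 102 → 155 → 21 → … (one orbit).
The orbit structure of x ↦ 102x mod 277: 7 orbits of sizes [46, 46, 46, 46, 46, 46, 1].
7 cycles on 277: each ℓ→(−1)^(ℓ−1), product (−1)^270 = +1.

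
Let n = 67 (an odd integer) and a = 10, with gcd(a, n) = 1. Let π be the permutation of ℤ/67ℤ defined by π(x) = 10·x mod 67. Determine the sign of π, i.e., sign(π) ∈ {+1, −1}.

+1

Orbit of 14 under x↦10x: [14, 6, 60, 64, 37, 35, 15]… (length divides ord_67(10)).
Decompose π into cycles: lengths [33, 33, 1] (3 cycles, including the fixed point 0).
67 − 3 = 64 transpositions; sign(π) = (−1)^64 = +1.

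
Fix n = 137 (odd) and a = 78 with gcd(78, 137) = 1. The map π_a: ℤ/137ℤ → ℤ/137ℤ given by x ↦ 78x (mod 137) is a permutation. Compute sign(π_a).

+1

Trace 81: π^k(81) = [81, 16, 15, 74, 18, 34, 49] for k=0..6.
Cycle lengths of π_78 on ℤ/137ℤ: [34, 34, 34, 34, 1]; 5 cycles in total.
n − c = 137 − 5 = 132; sign = (−1)^132 = +1.
Via Zolotarev, sign(π_{78}) = (78|137) = +1.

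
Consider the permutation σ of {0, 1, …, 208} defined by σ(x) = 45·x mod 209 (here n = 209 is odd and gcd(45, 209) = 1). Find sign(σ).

Start at x=45: 45 → 144 → 1 → 45 (one orbit).
Cycle lengths of π_45 on ℤ/209ℤ: [3, 3, 3, 3, 3, 3, 3, 3, 3, 3, 3, 3, 3, 3, 3, 3, 3, 3, 3, 3, 3, 3, 3, 3, 3, 3, 3, 3, 3, 3, 3, 3, 3, 3, 3, 3, 3, 3, 3, 3, 3, 3, 3, 3, 3, 3, 3, 3, 3, 3, 3, 3, 3, 3, 3, 3, 3, 3, 3, 3, 3, 3, 3, 3, 3, 3, 1, 1, 1, 1, 1, 1, 1, 1, 1, 1, 1]; 77 cycles in total.
sign(π) = (−1)^{n − #cycles} = (−1)^{209−77} = (−1)^132 = +1.
(45|209)_J = +1 (Zolotarev's lemma cross-check).

+1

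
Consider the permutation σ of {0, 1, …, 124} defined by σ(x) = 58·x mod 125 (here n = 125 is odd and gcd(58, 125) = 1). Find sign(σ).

-1

Trace 93: π^k(93) = [93, 19, 102, 41, 3, 49, 92] for k=0..6.
π_58 has 4 disjoint cycles with lengths [100, 20, 4, 1] on {0,…,124}.
125 − 4 = 121 transpositions; sign(π) = (−1)^121 = -1.
(58|125)_J = -1 (Zolotarev's lemma cross-check).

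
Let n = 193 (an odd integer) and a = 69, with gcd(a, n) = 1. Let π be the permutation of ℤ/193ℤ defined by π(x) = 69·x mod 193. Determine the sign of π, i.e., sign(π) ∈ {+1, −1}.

+1

Start at x=67: 67 → 184 → 151 → 190 → 179 → 192 → 124 → … (one orbit).
Cycle lengths of π_69 on ℤ/193ℤ: [32, 32, 32, 32, 32, 32, 1]; 7 cycles in total.
With 7 cycles on 193 points, sign = (−1)^{193−7} = +1.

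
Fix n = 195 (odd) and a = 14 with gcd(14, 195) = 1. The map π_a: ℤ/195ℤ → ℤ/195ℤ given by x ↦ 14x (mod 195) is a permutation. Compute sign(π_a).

Trace 1: π^k(1) = [1, 14] for k=0..1.
Cycle type of π: 2×91 + 1×13; total 104 cycles.
With 104 cycles on 195 points, sign = (−1)^{195−104} = -1.
Check: (14/195) = -1 by Zolotarev.

-1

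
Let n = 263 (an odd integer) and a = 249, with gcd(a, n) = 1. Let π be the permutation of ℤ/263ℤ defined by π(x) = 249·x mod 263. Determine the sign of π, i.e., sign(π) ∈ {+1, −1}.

+1

Orbit of 248 under x↦249x: [248, 210, 216, 132, 256, 98, 206]… (length divides ord_263(249)).
Cycle type of π: 131×2 + 1; total 3 cycles.
sign(π) = (−1)^{n − #cycles} = (−1)^{263−3} = (−1)^260 = +1.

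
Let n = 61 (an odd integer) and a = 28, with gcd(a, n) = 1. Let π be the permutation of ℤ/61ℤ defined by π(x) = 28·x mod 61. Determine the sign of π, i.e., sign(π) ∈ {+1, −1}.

-1

Orbit of 11 under x↦28x: [11, 3, 23, 34, 37, 60, 33]… (length divides ord_61(28)).
4 cycles of lengths [20, 20, 20, 1].
sign(π) = (−1)^{n − #cycles} = (−1)^{61−4} = (−1)^57 = -1.
The Jacobi symbol (28|61) = -1 (Zolotarev) agrees.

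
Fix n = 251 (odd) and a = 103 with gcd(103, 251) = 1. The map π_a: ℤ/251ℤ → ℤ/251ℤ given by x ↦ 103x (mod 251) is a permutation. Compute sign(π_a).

+1

Orbit of 156 under x↦103x: [156, 4, 161, 17, 245, 135, 100]… (length divides ord_251(103)).
Cycle lengths of π_103 on ℤ/251ℤ: [125, 125, 1]; 3 cycles in total.
With 3 cycles on 251 points, sign = (−1)^{251−3} = +1.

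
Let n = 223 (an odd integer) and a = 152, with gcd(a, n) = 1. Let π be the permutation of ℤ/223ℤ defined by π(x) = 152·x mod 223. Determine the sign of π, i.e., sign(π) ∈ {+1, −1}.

Trace 86: π^k(86) = [86, 138, 14, 121, 106, 56, 38] for k=0..6.
Cycle lengths of π_152 on ℤ/223ℤ: [111, 111, 1]; 3 cycles in total.
sign(π) = (−1)^{n − #cycles} = (−1)^{223−3} = (−1)^220 = +1.

+1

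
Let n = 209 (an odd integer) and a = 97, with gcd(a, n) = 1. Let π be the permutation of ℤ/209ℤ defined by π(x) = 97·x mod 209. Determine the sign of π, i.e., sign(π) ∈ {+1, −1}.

-1

Orbit of 108 under x↦97x: [108, 26, 14, 104, 56, 207, 15]… (length divides ord_209(97)).
Decompose π into cycles: lengths [90, 90, 18, 5, 5, 1] (6 cycles, including the fixed point 0).
209 − 6 = 203 transpositions; sign(π) = (−1)^203 = -1.
Via Zolotarev, sign(π_{97}) = (97|209) = -1.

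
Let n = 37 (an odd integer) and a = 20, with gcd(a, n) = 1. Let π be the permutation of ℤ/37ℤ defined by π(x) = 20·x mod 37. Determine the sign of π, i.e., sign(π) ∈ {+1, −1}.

Start at x=2: 2 → 3 → 23 → 16 → 24 → 36 → 17 → … (one orbit).
π_20 has 2 disjoint cycles with lengths [36, 1] on {0,…,36}.
2 cycles on 37: each ℓ→(−1)^(ℓ−1), product (−1)^35 = -1.

-1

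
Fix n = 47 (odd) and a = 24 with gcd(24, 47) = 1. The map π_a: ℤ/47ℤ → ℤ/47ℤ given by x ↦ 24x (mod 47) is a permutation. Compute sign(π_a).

+1

Orbit of 8 under x↦24x: [8, 4, 2, 1, 24, 12, 6]… (length divides ord_47(24)).
Cycle type of π: 23×2 + 1; total 3 cycles.
Σ(ℓ_i−1) = 47−3 = 44; sign = (−1)^44 = +1.
Via Zolotarev, sign(π_{24}) = (24|47) = +1.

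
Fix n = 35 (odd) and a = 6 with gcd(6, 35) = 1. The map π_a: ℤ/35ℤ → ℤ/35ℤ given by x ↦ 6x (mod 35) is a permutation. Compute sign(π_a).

-1

Trace 6: π^k(6) = [6, 1] for k=0..1.
Cycle lengths of π_6 on ℤ/35ℤ: [2, 2, 2, 2, 2, 2, 2, 2, 2, 2, 2, 2, 2, 2, 2, 1, 1, 1, 1, 1]; 20 cycles in total.
Σ(ℓ_i−1) = 35−20 = 15; sign = (−1)^15 = -1.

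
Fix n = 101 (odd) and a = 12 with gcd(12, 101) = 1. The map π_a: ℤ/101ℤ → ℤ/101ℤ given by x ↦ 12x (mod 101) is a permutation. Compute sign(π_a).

Start at x=88: 88 → 46 → 47 → 59 → 1 → 12 → 43 → … (one orbit).
π_12 has 2 disjoint cycles with lengths [100, 1] on {0,…,100}.
n − c = 101 − 2 = 99; sign = (−1)^99 = -1.
(12|101)_J = -1 (Zolotarev's lemma cross-check).

-1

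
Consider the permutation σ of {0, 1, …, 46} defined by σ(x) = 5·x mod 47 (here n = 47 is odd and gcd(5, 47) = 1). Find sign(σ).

Orbit of 31 under x↦5x: [31, 14, 23, 21, 11, 8, 40]… (length divides ord_47(5)).
π_5 has 2 disjoint cycles with lengths [46, 1] on {0,…,46}.
n − c = 47 − 2 = 45; sign = (−1)^45 = -1.
The Jacobi symbol (5|47) = -1 (Zolotarev) agrees.

-1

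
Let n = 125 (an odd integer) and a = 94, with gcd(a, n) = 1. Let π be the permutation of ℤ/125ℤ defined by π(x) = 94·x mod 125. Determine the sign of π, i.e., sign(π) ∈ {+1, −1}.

Orbit of 11 under x↦94x: [11, 34, 71, 49, 106, 89, 116]… (length divides ord_125(94)).
Cycle lengths of π_94 on ℤ/125ℤ: [50, 50, 10, 10, 2, 2, 1]; 7 cycles in total.
n − c = 125 − 7 = 118; sign = (−1)^118 = +1.
(94|125)_J = +1 (Zolotarev's lemma cross-check).

+1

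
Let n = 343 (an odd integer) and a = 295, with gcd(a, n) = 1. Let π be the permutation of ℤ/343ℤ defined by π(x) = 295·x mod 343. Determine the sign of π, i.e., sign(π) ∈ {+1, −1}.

+1

Start at x=197: 197 → 148 → 99 → 50 → 1 → 295 → 246 → 197 (one orbit).
Cycle type of π: 7×42 + 1×49; total 91 cycles.
343 − 91 = 252 transpositions; sign(π) = (−1)^252 = +1.
Zolotarev: (295|343) = +1, matching the cycle-count sign.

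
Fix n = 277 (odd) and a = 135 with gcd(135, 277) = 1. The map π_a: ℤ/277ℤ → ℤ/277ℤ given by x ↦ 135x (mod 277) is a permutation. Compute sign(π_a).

-1

Start at x=131: 131 → 234 → 12 → 235 → 147 → 178 → 208 → … (one orbit).
Cycle lengths of π_135 on ℤ/277ℤ: [276, 1]; 2 cycles in total.
Σ(ℓ_i−1) = 277−2 = 275; sign = (−1)^275 = -1.
(135|277)_J = -1 (Zolotarev's lemma cross-check).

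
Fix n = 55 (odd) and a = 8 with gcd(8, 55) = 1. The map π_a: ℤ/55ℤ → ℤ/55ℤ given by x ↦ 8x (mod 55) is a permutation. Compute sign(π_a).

Start at x=8: 8 → 9 → 17 → 26 → 43 → 14 → 2 → … (one orbit).
5 cycles of lengths [20, 20, 10, 4, 1].
Σ(ℓ_i−1) = 55−5 = 50; sign = (−1)^50 = +1.

+1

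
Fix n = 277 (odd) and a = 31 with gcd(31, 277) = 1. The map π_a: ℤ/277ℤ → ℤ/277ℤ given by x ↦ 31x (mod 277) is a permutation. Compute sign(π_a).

Orbit of 83 under x↦31x: [83, 80, 264, 151, 249, 240, 238]… (length divides ord_277(31)).
The orbit structure of x ↦ 31x mod 277: 2 orbits of sizes [276, 1].
2 cycles on 277: each ℓ→(−1)^(ℓ−1), product (−1)^275 = -1.

-1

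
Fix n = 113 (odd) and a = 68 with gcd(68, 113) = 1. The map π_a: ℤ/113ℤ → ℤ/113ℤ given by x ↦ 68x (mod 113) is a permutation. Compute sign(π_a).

-1

Trace 58: π^k(58) = [58, 102, 43, 99, 65, 13, 93] for k=0..6.
Cycle lengths of π_68 on ℤ/113ℤ: [112, 1]; 2 cycles in total.
Σ(ℓ_i−1) = 113−2 = 111; sign = (−1)^111 = -1.
Check: (68/113) = -1 by Zolotarev.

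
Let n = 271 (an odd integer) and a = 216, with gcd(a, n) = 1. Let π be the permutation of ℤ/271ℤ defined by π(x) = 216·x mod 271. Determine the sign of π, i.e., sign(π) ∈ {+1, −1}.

-1

Trace 132: π^k(132) = [132, 57, 117, 69, 270, 55, 227] for k=0..6.
Cycle lengths of π_216 on ℤ/271ℤ: [90, 90, 90, 1]; 4 cycles in total.
With 4 cycles on 271 points, sign = (−1)^{271−4} = -1.
Via Zolotarev, sign(π_{216}) = (216|271) = -1.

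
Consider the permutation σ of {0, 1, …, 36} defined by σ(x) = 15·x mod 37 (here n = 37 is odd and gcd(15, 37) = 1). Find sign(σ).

-1

Start at x=17: 17 → 33 → 14 → 25 → 5 → 1 → 15 → … (one orbit).
π_15 has 2 disjoint cycles with lengths [36, 1] on {0,…,36}.
With 2 cycles on 37 points, sign = (−1)^{37−2} = -1.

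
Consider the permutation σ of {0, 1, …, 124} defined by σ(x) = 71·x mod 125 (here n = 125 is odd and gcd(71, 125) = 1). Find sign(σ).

Orbit of 121 under x↦71x: [121, 91, 86, 106, 26, 96, 66]… (length divides ord_125(71)).
Decompose π into cycles: lengths [25, 25, 25, 25, 5, 5, 5, 5, 1, 1, 1, 1, 1] (13 cycles, including the fixed point 0).
With 13 cycles on 125 points, sign = (−1)^{125−13} = +1.

+1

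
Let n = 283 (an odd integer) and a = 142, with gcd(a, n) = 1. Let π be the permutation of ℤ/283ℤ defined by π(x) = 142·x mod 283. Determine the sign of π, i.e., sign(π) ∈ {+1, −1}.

-1

Start at x=223: 223 → 253 → 268 → 134 → 67 → 175 → 229 → … (one orbit).
Cycle lengths of π_142 on ℤ/283ℤ: [94, 94, 94, 1]; 4 cycles in total.
283 − 4 = 279 transpositions; sign(π) = (−1)^279 = -1.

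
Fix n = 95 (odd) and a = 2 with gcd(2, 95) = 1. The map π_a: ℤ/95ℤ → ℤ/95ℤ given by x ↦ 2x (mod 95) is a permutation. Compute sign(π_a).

+1

Orbit of 11 under x↦2x: [11, 22, 44, 88, 81, 67, 39]… (length divides ord_95(2)).
Cycle lengths of π_2 on ℤ/95ℤ: [36, 36, 18, 4, 1]; 5 cycles in total.
With 5 cycles on 95 points, sign = (−1)^{95−5} = +1.
(2|95)_J = +1 (Zolotarev's lemma cross-check).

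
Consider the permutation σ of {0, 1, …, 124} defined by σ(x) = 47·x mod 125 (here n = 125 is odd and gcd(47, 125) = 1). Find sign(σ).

-1

Trace 83: π^k(83) = [83, 26, 97, 59, 23, 81, 57] for k=0..6.
Decompose π into cycles: lengths [100, 20, 4, 1] (4 cycles, including the fixed point 0).
With 4 cycles on 125 points, sign = (−1)^{125−4} = -1.
The Jacobi symbol (47|125) = -1 (Zolotarev) agrees.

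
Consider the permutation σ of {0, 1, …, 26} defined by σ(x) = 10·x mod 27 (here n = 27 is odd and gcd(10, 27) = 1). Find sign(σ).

+1

Orbit of 1 under x↦10x: [1, 10, 19]… (length divides ord_27(10)).
π_10 has 15 disjoint cycles with lengths [3, 3, 3, 3, 3, 3, 1, 1, 1, 1, 1, 1, 1, 1, 1] on {0,…,26}.
15 cycles on 27: each ℓ→(−1)^(ℓ−1), product (−1)^12 = +1.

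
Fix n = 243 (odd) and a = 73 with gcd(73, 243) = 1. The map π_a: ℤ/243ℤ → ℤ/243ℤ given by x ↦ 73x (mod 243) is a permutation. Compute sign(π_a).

Orbit of 145 under x↦73x: [145, 136, 208, 118, 109, 181, 91]… (length divides ord_243(73)).
Decompose π into cycles: lengths [27, 27, 27, 27, 27, 27, 9, 9, 9, 9, 9, 9, 3, 3, 3, 3, 3, 3, 1, 1, 1, 1, 1, 1, 1, 1, 1] (27 cycles, including the fixed point 0).
27 cycles on 243: each ℓ→(−1)^(ℓ−1), product (−1)^216 = +1.
(73|243)_J = +1 (Zolotarev's lemma cross-check).

+1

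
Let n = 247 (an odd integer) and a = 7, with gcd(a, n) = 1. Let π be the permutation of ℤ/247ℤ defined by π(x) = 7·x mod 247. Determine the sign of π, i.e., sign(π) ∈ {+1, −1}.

Start at x=77: 77 → 45 → 68 → 229 → 121 → 106 → 1 → … (one orbit).
Cycle lengths of π_7 on ℤ/247ℤ: [12, 12, 12, 12, 12, 12, 12, 12, 12, 12, 12, 12, 12, 12, 12, 12, 12, 12, 12, 3, 3, 3, 3, 3, 3, 1]; 26 cycles in total.
247 − 26 = 221 transpositions; sign(π) = (−1)^221 = -1.

-1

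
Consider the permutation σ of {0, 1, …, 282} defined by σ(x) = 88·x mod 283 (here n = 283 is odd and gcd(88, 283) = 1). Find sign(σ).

-1

Trace 279: π^k(279) = [279, 214, 154, 251, 14, 100, 27] for k=0..6.
π_88 has 2 disjoint cycles with lengths [282, 1] on {0,…,282}.
Σ(ℓ_i−1) = 283−2 = 281; sign = (−1)^281 = -1.
Via Zolotarev, sign(π_{88}) = (88|283) = -1.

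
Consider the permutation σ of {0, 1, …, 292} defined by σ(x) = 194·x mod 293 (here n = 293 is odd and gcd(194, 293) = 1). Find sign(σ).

Start at x=166: 166 → 267 → 230 → 84 → 181 → 247 → 159 → … (one orbit).
π_194 has 2 disjoint cycles with lengths [292, 1] on {0,…,292}.
n − c = 293 − 2 = 291; sign = (−1)^291 = -1.
The Jacobi symbol (194|293) = -1 (Zolotarev) agrees.

-1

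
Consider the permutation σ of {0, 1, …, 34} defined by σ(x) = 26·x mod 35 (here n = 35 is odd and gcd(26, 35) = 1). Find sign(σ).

-1

Orbit of 11 under x↦26x: [11, 6, 16, 31, 1, 26]… (length divides ord_35(26)).
π_26 has 10 disjoint cycles with lengths [6, 6, 6, 6, 6, 1, 1, 1, 1, 1] on {0,…,34}.
Σ(ℓ_i−1) = 35−10 = 25; sign = (−1)^25 = -1.
Check: (26/35) = -1 by Zolotarev.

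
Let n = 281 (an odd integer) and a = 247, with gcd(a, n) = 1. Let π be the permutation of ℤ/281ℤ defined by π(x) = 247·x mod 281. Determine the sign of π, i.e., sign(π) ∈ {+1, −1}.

Orbit of 59 under x↦247x: [59, 242, 202, 157, 1, 247, 32]… (length divides ord_281(247)).
The orbit structure of x ↦ 247x mod 281: 11 orbits of sizes [28, 28, 28, 28, 28, 28, 28, 28, 28, 28, 1].
Σ(ℓ_i−1) = 281−11 = 270; sign = (−1)^270 = +1.
The Jacobi symbol (247|281) = +1 (Zolotarev) agrees.

+1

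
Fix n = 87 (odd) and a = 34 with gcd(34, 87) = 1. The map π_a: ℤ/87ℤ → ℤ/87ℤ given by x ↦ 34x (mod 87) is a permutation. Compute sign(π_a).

Orbit of 1 under x↦34x: [1, 34, 25, 67, 16, 22, 52]… (length divides ord_87(34)).
9 cycles of lengths [14, 14, 14, 14, 14, 14, 1, 1, 1].
n − c = 87 − 9 = 78; sign = (−1)^78 = +1.
Check: (34/87) = +1 by Zolotarev.

+1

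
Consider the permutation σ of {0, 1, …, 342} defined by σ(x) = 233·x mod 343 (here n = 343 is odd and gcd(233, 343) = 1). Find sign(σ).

+1

Orbit of 79 under x↦233x: [79, 228, 302, 51, 221, 43, 72]… (length divides ord_343(233)).
Cycle type of π: 147×2 + 21×2 + 3×2 + 1; total 7 cycles.
7 cycles on 343: each ℓ→(−1)^(ℓ−1), product (−1)^336 = +1.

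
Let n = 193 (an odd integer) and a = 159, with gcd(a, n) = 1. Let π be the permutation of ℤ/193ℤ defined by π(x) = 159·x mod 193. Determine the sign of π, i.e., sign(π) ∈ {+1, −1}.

-1

Start at x=152: 152 → 43 → 82 → 107 → 29 → 172 → 135 → … (one orbit).
2 cycles of lengths [192, 1].
n − c = 193 − 2 = 191; sign = (−1)^191 = -1.
Check: (159/193) = -1 by Zolotarev.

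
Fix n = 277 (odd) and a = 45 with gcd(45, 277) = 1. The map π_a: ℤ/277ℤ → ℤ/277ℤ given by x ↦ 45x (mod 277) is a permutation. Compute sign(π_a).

-1

Trace 185: π^k(185) = [185, 15, 121, 182, 157, 140, 206] for k=0..6.
Decompose π into cycles: lengths [276, 1] (2 cycles, including the fixed point 0).
Σ(ℓ_i−1) = 277−2 = 275; sign = (−1)^275 = -1.
Via Zolotarev, sign(π_{45}) = (45|277) = -1.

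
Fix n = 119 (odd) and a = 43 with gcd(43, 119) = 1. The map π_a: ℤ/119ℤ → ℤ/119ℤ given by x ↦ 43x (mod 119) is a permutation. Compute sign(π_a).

+1

Start at x=43: 43 → 64 → 15 → 50 → 8 → 106 → 36 → … (one orbit).
21 cycles of lengths [8, 8, 8, 8, 8, 8, 8, 8, 8, 8, 8, 8, 8, 8, 1, 1, 1, 1, 1, 1, 1].
119 − 21 = 98 transpositions; sign(π) = (−1)^98 = +1.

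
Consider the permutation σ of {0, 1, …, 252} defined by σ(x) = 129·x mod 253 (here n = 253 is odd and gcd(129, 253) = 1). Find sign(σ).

+1

Orbit of 195 under x↦129x: [195, 108, 17, 169, 43, 234, 79]… (length divides ord_253(129)).
5 cycles of lengths [110, 110, 22, 10, 1].
Σ(ℓ_i−1) = 253−5 = 248; sign = (−1)^248 = +1.
(129|253)_J = +1 (Zolotarev's lemma cross-check).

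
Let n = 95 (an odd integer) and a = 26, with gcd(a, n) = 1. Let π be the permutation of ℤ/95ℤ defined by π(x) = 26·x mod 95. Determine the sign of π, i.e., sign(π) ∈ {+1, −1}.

Trace 26: π^k(26) = [26, 11, 1] for k=0..2.
Decompose π into cycles: lengths [3, 3, 3, 3, 3, 3, 3, 3, 3, 3, 3, 3, 3, 3, 3, 3, 3, 3, 3, 3, 3, 3, 3, 3, 3, 3, 3, 3, 3, 3, 1, 1, 1, 1, 1] (35 cycles, including the fixed point 0).
35 cycles on 95: each ℓ→(−1)^(ℓ−1), product (−1)^60 = +1.
(26|95)_J = +1 (Zolotarev's lemma cross-check).

+1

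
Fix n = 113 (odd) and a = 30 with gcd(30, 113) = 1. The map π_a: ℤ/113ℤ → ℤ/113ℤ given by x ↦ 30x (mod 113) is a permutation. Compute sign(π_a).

+1

Trace 49: π^k(49) = [49, 1, 30, 109, 106, 16, 28] for k=0..6.
π_30 has 17 disjoint cycles with lengths [7, 7, 7, 7, 7, 7, 7, 7, 7, 7, 7, 7, 7, 7, 7, 7, 1] on {0,…,112}.
Σ(ℓ_i−1) = 113−17 = 96; sign = (−1)^96 = +1.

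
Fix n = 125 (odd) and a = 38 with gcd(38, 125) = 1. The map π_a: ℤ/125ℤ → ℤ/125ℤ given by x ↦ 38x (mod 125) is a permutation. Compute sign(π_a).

Orbit of 11 under x↦38x: [11, 43, 9, 92, 121, 98, 99]… (length divides ord_125(38)).
Cycle type of π: 100 + 20 + 4 + 1; total 4 cycles.
sign(π) = (−1)^{n − #cycles} = (−1)^{125−4} = (−1)^121 = -1.

-1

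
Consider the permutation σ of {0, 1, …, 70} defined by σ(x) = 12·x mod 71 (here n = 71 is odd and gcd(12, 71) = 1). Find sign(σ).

Orbit of 60 under x↦12x: [60, 10, 49, 20, 27, 40, 54]… (length divides ord_71(12)).
The orbit structure of x ↦ 12x mod 71: 3 orbits of sizes [35, 35, 1].
71 − 3 = 68 transpositions; sign(π) = (−1)^68 = +1.

+1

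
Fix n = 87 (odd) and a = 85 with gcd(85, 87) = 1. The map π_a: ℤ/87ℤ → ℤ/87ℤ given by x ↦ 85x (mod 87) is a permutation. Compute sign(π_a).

-1

Trace 10: π^k(10) = [10, 67, 40, 7, 73, 28, 31] for k=0..6.
The orbit structure of x ↦ 85x mod 87: 6 orbits of sizes [28, 28, 28, 1, 1, 1].
87 − 6 = 81 transpositions; sign(π) = (−1)^81 = -1.
(85|87)_J = -1 (Zolotarev's lemma cross-check).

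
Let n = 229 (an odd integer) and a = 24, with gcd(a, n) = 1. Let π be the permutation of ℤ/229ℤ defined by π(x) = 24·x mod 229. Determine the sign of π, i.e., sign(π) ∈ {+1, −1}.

-1

Orbit of 160 under x↦24x: [160, 176, 102, 158, 128, 95, 219]… (length divides ord_229(24)).
π_24 has 2 disjoint cycles with lengths [228, 1] on {0,…,228}.
2 cycles on 229: each ℓ→(−1)^(ℓ−1), product (−1)^227 = -1.
The Jacobi symbol (24|229) = -1 (Zolotarev) agrees.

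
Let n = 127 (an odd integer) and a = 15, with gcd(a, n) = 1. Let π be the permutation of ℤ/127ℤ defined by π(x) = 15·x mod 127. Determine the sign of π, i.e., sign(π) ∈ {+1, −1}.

+1

Start at x=71: 71 → 49 → 100 → 103 → 21 → 61 → 26 → … (one orbit).
3 cycles of lengths [63, 63, 1].
n − c = 127 − 3 = 124; sign = (−1)^124 = +1.
Check: (15/127) = +1 by Zolotarev.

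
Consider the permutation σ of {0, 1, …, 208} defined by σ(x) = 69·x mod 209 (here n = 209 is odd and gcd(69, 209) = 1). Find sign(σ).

Trace 141: π^k(141) = [141, 115, 202, 144, 113, 64, 27] for k=0..6.
12 cycles of lengths [30, 30, 30, 30, 30, 30, 6, 6, 6, 5, 5, 1].
209 − 12 = 197 transpositions; sign(π) = (−1)^197 = -1.

-1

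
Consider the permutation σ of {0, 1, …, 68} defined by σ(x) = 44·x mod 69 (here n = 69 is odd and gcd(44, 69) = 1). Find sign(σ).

+1

Trace 5: π^k(5) = [5, 13, 20, 52, 11, 1, 44] for k=0..6.
π_44 has 5 disjoint cycles with lengths [22, 22, 22, 2, 1] on {0,…,68}.
n − c = 69 − 5 = 64; sign = (−1)^64 = +1.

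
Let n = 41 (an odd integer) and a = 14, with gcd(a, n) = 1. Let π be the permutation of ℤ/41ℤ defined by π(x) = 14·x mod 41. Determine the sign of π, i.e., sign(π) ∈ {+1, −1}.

-1

Trace 14: π^k(14) = [14, 32, 38, 40, 27, 9, 3] for k=0..6.
The orbit structure of x ↦ 14x mod 41: 6 orbits of sizes [8, 8, 8, 8, 8, 1].
With 6 cycles on 41 points, sign = (−1)^{41−6} = -1.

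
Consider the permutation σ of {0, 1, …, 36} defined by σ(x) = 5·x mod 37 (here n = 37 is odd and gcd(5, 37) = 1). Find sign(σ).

Start at x=20: 20 → 26 → 19 → 21 → 31 → 7 → 35 → … (one orbit).
2 cycles of lengths [36, 1].
sign(π) = (−1)^{n − #cycles} = (−1)^{37−2} = (−1)^35 = -1.
Check: (5/37) = -1 by Zolotarev.

-1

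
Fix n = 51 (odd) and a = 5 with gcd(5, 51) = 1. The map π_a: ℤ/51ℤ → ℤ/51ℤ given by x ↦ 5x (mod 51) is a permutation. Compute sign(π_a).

Orbit of 14 under x↦5x: [14, 19, 44, 16, 29, 43, 11]… (length divides ord_51(5)).
5 cycles of lengths [16, 16, 16, 2, 1].
n − c = 51 − 5 = 46; sign = (−1)^46 = +1.

+1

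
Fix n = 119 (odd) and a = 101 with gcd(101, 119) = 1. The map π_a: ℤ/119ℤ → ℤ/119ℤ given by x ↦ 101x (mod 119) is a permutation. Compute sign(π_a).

-1

Start at x=1: 1 → 101 → 86 → 118 → 18 → 33 → 1 (one orbit).
26 cycles of lengths [6, 6, 6, 6, 6, 6, 6, 6, 6, 6, 6, 6, 6, 6, 6, 6, 6, 2, 2, 2, 2, 2, 2, 2, 2, 1].
119 − 26 = 93 transpositions; sign(π) = (−1)^93 = -1.
The Jacobi symbol (101|119) = -1 (Zolotarev) agrees.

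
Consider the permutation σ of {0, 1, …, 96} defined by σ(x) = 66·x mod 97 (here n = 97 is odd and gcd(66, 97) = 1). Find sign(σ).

+1

Trace 27: π^k(27) = [27, 36, 48, 64, 53, 6, 8] for k=0..6.
3 cycles of lengths [48, 48, 1].
With 3 cycles on 97 points, sign = (−1)^{97−3} = +1.
Check: (66/97) = +1 by Zolotarev.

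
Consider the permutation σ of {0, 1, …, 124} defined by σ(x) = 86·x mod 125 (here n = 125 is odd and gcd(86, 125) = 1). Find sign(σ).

+1

Start at x=86: 86 → 21 → 56 → 66 → 51 → 11 → 71 → … (one orbit).
Cycle lengths of π_86 on ℤ/125ℤ: [25, 25, 25, 25, 5, 5, 5, 5, 1, 1, 1, 1, 1]; 13 cycles in total.
n − c = 125 − 13 = 112; sign = (−1)^112 = +1.
The Jacobi symbol (86|125) = +1 (Zolotarev) agrees.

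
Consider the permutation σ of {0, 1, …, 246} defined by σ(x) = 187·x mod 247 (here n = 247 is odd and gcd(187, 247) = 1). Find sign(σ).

Trace 44: π^k(44) = [44, 77, 73, 66, 239, 233, 99] for k=0..6.
Cycle lengths of π_187 on ℤ/247ℤ: [36, 36, 36, 36, 36, 36, 9, 9, 4, 4, 4, 1]; 12 cycles in total.
With 12 cycles on 247 points, sign = (−1)^{247−12} = -1.
(187|247)_J = -1 (Zolotarev's lemma cross-check).

-1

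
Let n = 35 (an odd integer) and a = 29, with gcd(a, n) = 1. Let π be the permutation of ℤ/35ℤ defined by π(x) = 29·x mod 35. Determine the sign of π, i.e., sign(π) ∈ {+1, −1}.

+1

Start at x=29: 29 → 1 → 29 (one orbit).
Cycle type of π: 2×14 + 1×7; total 21 cycles.
35 − 21 = 14 transpositions; sign(π) = (−1)^14 = +1.
Via Zolotarev, sign(π_{29}) = (29|35) = +1.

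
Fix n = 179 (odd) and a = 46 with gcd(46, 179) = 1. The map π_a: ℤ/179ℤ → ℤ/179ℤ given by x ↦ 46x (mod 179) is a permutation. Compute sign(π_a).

Start at x=135: 135 → 124 → 155 → 149 → 52 → 65 → 126 → … (one orbit).
Cycle lengths of π_46 on ℤ/179ℤ: [89, 89, 1]; 3 cycles in total.
n − c = 179 − 3 = 176; sign = (−1)^176 = +1.
Check: (46/179) = +1 by Zolotarev.

+1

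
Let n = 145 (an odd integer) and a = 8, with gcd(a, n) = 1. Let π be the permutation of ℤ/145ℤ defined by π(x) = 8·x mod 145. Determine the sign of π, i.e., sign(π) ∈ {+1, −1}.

+1

Orbit of 17 under x↦8x: [17, 136, 73, 4, 32, 111, 18]… (length divides ord_145(8)).
The orbit structure of x ↦ 8x mod 145: 7 orbits of sizes [28, 28, 28, 28, 28, 4, 1].
Σ(ℓ_i−1) = 145−7 = 138; sign = (−1)^138 = +1.
Zolotarev: (8|145) = +1, matching the cycle-count sign.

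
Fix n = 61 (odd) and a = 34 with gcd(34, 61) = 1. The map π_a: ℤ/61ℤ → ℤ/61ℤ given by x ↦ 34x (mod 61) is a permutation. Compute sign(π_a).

Start at x=9: 9 → 1 → 34 → 58 → 20 → 9 (one orbit).
π_34 has 13 disjoint cycles with lengths [5, 5, 5, 5, 5, 5, 5, 5, 5, 5, 5, 5, 1] on {0,…,60}.
61 − 13 = 48 transpositions; sign(π) = (−1)^48 = +1.
Zolotarev: (34|61) = +1, matching the cycle-count sign.

+1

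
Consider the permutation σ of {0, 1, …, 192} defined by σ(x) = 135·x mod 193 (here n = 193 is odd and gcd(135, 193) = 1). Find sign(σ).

Orbit of 79 under x↦135x: [79, 50, 188, 97, 164, 138, 102]… (length divides ord_193(135)).
Cycle type of π: 192 + 1; total 2 cycles.
2 cycles on 193: each ℓ→(−1)^(ℓ−1), product (−1)^191 = -1.
Via Zolotarev, sign(π_{135}) = (135|193) = -1.

-1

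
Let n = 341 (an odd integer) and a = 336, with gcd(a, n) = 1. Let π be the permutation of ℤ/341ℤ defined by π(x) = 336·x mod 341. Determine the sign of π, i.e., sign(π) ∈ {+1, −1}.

+1

Trace 30: π^k(30) = [30, 191, 68, 1, 336, 25, 216] for k=0..6.
Cycle lengths of π_336 on ℤ/341ℤ: [30, 30, 30, 30, 30, 30, 30, 30, 30, 30, 10, 6, 6, 6, 6, 6, 1]; 17 cycles in total.
17 cycles on 341: each ℓ→(−1)^(ℓ−1), product (−1)^324 = +1.
The Jacobi symbol (336|341) = +1 (Zolotarev) agrees.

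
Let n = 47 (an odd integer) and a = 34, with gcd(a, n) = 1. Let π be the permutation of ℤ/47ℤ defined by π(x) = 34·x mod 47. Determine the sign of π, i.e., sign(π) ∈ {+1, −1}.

+1

Start at x=16: 16 → 27 → 25 → 4 → 42 → 18 → 1 → … (one orbit).
3 cycles of lengths [23, 23, 1].
47 − 3 = 44 transpositions; sign(π) = (−1)^44 = +1.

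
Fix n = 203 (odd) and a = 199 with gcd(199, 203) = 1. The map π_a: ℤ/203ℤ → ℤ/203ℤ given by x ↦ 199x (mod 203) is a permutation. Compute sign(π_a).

-1

Start at x=107: 107 → 181 → 88 → 54 → 190 → 52 → 198 → … (one orbit).
Cycle lengths of π_199 on ℤ/203ℤ: [42, 42, 42, 42, 7, 7, 7, 7, 6, 1]; 10 cycles in total.
sign(π) = (−1)^{n − #cycles} = (−1)^{203−10} = (−1)^193 = -1.
Via Zolotarev, sign(π_{199}) = (199|203) = -1.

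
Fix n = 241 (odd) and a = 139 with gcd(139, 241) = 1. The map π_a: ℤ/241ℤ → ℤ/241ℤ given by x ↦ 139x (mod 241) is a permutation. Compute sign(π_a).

Start at x=57: 57 → 211 → 168 → 216 → 140 → 180 → 197 → … (one orbit).
The orbit structure of x ↦ 139x mod 241: 4 orbits of sizes [80, 80, 80, 1].
n − c = 241 − 4 = 237; sign = (−1)^237 = -1.
(139|241)_J = -1 (Zolotarev's lemma cross-check).

-1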